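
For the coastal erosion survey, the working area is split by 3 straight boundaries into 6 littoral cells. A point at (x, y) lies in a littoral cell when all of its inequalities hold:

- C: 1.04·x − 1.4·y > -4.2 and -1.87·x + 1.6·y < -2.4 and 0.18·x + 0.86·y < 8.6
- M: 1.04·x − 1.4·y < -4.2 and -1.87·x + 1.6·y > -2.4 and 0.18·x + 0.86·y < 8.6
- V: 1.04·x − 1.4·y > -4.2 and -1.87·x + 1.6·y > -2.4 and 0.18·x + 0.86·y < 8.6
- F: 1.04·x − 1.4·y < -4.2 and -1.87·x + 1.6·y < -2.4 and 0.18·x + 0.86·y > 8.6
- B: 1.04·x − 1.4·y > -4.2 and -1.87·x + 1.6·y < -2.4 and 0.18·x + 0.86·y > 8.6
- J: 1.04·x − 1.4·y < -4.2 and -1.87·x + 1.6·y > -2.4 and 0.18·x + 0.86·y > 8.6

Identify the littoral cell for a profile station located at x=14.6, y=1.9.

1.04·14.6 − 1.4·1.9 = 12.524, which is > -4.2
-1.87·14.6 + 1.6·1.9 = -24.262, which is < -2.4
0.18·14.6 + 0.86·1.9 = 4.262, which is < 8.6
This sign pattern matches C.

C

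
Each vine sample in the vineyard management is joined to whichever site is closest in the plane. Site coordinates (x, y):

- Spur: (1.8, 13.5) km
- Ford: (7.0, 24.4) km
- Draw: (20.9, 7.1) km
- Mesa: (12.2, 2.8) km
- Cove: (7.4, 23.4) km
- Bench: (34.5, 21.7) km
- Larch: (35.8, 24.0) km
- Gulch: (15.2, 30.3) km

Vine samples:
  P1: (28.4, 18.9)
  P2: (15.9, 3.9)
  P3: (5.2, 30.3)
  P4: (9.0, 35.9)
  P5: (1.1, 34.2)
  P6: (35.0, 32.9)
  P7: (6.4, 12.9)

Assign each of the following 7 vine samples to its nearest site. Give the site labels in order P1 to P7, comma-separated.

P1 → Bench (d²=45.05)
P2 → Mesa (d²=14.90)
P3 → Ford (d²=38.05)
P4 → Gulch (d²=69.80)
P5 → Ford (d²=130.85)
P6 → Larch (d²=79.85)
P7 → Spur (d²=21.52)

Bench, Mesa, Ford, Gulch, Ford, Larch, Spur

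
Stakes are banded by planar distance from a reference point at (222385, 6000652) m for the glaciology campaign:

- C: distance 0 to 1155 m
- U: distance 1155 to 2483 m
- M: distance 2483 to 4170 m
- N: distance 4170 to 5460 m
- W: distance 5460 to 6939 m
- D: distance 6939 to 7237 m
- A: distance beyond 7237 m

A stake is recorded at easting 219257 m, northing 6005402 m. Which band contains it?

W

Distance = √((219257−222385)² + (6005402−6000652)²) = √(9784384.000 + 22562500.000) = 5687.432 m.
5460 ≤ 5687.432 < 6939 → W.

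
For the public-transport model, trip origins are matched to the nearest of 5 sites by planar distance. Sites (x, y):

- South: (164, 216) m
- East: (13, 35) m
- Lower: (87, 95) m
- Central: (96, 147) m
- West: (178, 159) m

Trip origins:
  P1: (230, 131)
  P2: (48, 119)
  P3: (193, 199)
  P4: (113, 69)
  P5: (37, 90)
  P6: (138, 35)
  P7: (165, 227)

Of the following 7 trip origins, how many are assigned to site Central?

P1 → West
P2 → Lower
P3 → South
P4 → Lower
P5 → Lower
P6 → Lower
P7 → South
0 of the 7 go to Central.

0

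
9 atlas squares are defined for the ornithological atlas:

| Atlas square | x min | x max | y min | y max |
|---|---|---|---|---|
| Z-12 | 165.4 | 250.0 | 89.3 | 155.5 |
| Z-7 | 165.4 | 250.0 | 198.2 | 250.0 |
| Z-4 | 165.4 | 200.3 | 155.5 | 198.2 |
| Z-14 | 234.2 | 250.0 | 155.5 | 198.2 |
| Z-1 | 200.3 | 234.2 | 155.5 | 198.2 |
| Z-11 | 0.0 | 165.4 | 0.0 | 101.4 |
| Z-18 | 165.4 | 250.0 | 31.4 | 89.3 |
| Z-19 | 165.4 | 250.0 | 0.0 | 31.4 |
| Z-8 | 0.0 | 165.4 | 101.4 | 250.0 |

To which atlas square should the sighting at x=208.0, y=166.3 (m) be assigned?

The point has x = 208.0 and y = 166.3.
Only Z-1 satisfies 200.3 ≤ x ≤ 234.2 and 155.5 ≤ y ≤ 198.2.

Z-1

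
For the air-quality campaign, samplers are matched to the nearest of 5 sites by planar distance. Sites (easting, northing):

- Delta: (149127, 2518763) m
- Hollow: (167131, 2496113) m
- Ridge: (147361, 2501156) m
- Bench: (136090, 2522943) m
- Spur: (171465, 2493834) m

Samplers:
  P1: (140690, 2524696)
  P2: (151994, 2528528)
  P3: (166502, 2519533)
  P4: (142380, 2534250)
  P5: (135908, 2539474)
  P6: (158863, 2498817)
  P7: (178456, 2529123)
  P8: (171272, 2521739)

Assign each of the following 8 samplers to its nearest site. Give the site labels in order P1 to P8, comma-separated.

P1 → Bench (d²=24233009.00)
P2 → Delta (d²=103574914.00)
P3 → Delta (d²=302483525.00)
P4 → Bench (d²=167412349.00)
P5 → Bench (d²=273307085.00)
P6 → Hollow (d²=75671440.00)
P7 → Delta (d²=967519841.00)
P8 → Delta (d²=499257601.00)

Bench, Delta, Delta, Bench, Bench, Hollow, Delta, Delta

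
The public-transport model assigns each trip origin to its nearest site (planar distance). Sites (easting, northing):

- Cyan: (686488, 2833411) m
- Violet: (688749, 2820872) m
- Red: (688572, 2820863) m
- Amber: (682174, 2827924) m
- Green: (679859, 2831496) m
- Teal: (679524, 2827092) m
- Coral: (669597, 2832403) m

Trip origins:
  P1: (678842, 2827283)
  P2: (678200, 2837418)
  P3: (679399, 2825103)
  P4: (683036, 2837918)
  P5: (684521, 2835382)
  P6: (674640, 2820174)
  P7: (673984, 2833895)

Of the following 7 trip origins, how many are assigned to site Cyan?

2

P1 → Teal
P2 → Green
P3 → Teal
P4 → Cyan
P5 → Cyan
P6 → Teal
P7 → Coral
2 of the 7 go to Cyan.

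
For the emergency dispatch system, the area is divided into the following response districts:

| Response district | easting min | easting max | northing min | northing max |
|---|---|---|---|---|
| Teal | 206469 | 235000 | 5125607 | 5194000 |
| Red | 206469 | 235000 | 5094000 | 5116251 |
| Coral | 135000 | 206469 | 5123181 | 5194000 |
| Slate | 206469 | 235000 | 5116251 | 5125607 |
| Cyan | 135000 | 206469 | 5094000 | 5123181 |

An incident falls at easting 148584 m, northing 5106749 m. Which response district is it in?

The point has easting = 148584 and northing = 5106749.
Only Cyan satisfies 135000 ≤ easting ≤ 206469 and 5094000 ≤ northing ≤ 5123181.

Cyan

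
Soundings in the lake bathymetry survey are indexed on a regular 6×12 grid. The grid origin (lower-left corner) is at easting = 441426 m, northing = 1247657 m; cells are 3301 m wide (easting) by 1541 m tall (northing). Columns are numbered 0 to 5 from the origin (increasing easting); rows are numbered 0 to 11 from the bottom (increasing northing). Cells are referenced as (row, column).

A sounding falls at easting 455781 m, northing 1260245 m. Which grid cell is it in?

Column index: ⌊(455781 − 441426) / 3301⌋ = ⌊4.349⌋ = 4
Row offset from origin: ⌊(1260245 − 1247657) / 1541⌋ = ⌊8.169⌋ = 8 → row 8

(8, 4)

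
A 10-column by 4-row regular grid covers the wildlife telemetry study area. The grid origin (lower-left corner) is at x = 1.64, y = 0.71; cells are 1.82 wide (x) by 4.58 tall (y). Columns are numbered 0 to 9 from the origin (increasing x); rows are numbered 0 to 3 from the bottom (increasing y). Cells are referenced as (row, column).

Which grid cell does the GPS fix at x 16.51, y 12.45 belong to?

Column index: ⌊(16.51 − 1.64) / 1.82⌋ = ⌊8.170⌋ = 8
Row offset from origin: ⌊(12.45 − 0.71) / 4.58⌋ = ⌊2.563⌋ = 2 → row 2

(2, 8)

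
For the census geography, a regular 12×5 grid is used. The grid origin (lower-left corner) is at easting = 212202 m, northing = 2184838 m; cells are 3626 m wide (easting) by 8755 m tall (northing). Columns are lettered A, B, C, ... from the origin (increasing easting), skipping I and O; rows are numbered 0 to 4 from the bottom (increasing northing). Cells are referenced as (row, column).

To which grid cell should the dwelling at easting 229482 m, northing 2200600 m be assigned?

Column index: ⌊(229482 − 212202) / 3626⌋ = ⌊4.766⌋ = 4 → column E
Row offset from origin: ⌊(2200600 − 2184838) / 8755⌋ = ⌊1.800⌋ = 1 → row 1

(1, E)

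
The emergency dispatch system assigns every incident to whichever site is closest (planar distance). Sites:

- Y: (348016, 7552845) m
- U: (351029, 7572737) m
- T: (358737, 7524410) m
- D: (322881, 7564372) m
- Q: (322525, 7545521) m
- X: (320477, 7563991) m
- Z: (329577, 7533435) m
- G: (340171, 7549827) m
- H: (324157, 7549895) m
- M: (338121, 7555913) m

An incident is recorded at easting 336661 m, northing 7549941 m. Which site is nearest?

G

Squared distances to each site:
Y: 137369241.000; U: 726097040.000; T: 1139181737.000; D: 398142161.000; Q: 219362896.000; X: 459324356.000; Z: 322631092.000; G: 12333096.000; H: 156352132.000; M: 37796384.000.
Minimum at G.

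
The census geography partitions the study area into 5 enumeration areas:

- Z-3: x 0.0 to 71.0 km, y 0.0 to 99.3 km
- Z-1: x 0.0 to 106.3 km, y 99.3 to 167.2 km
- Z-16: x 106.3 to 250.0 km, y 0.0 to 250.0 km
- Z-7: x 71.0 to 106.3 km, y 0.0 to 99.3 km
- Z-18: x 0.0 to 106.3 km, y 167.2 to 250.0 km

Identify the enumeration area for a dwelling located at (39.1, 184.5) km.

Z-18

The point has x = 39.1 and y = 184.5.
Only Z-18 satisfies 0.0 ≤ x ≤ 106.3 and 167.2 ≤ y ≤ 250.0.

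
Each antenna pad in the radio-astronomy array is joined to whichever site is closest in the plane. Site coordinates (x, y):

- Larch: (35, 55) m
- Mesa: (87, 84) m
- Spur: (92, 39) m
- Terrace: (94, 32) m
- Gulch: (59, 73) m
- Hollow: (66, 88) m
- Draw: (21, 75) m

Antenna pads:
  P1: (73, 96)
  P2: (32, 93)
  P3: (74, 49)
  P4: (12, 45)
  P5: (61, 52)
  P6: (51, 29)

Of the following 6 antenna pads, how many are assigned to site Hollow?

P1 → Hollow
P2 → Draw
P3 → Spur
P4 → Larch
P5 → Gulch
P6 → Larch
1 of the 6 goes to Hollow.

1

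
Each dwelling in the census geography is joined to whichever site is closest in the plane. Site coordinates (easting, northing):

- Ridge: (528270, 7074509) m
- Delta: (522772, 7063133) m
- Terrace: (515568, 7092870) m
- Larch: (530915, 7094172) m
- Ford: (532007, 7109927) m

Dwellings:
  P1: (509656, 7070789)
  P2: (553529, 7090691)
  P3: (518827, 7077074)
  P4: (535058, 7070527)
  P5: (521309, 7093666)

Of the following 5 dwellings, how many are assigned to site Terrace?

P1 → Delta
P2 → Larch
P3 → Ridge
P4 → Ridge
P5 → Terrace
1 of the 5 goes to Terrace.

1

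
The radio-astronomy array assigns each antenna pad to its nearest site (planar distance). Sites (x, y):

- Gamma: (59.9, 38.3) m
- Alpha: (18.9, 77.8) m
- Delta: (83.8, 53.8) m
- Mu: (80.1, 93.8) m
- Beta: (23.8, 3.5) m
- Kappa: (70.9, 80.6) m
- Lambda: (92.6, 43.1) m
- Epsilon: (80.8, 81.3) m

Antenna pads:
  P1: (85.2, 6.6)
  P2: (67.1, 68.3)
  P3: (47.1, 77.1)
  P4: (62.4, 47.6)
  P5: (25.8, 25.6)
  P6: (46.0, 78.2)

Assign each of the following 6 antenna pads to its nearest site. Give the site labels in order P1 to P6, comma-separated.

P1 → Lambda (d²=1387.01)
P2 → Kappa (d²=165.73)
P3 → Kappa (d²=578.69)
P4 → Gamma (d²=92.74)
P5 → Beta (d²=492.41)
P6 → Kappa (d²=625.77)

Lambda, Kappa, Kappa, Gamma, Beta, Kappa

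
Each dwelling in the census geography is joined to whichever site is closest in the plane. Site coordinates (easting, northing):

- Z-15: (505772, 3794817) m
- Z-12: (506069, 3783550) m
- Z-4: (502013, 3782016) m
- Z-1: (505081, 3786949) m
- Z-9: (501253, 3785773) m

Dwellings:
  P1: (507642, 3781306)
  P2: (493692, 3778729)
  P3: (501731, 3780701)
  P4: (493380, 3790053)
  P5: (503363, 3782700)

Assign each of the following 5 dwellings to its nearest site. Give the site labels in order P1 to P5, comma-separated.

P1 → Z-12 (d²=7509865.00)
P2 → Z-4 (d²=80043410.00)
P3 → Z-4 (d²=1808749.00)
P4 → Z-9 (d²=80302529.00)
P5 → Z-4 (d²=2290356.00)

Z-12, Z-4, Z-4, Z-9, Z-4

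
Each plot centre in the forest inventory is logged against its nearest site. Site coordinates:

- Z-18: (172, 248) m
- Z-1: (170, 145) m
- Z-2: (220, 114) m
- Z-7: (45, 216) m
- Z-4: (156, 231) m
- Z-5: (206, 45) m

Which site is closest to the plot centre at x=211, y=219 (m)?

Z-18

Squared distances to each site:
Z-18: 2362.000; Z-1: 7157.000; Z-2: 11106.000; Z-7: 27565.000; Z-4: 3169.000; Z-5: 30301.000.
Minimum at Z-18.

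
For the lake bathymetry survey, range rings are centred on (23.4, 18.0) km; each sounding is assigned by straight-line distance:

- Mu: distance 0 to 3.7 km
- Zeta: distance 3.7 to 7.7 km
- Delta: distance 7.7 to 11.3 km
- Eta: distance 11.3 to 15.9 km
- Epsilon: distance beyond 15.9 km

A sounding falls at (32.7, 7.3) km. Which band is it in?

Distance = √((32.7−23.4)² + (7.3−18.0)²) = √(86.490 + 114.490) = 14.177 km.
11.3 ≤ 14.177 < 15.9 → Eta.

Eta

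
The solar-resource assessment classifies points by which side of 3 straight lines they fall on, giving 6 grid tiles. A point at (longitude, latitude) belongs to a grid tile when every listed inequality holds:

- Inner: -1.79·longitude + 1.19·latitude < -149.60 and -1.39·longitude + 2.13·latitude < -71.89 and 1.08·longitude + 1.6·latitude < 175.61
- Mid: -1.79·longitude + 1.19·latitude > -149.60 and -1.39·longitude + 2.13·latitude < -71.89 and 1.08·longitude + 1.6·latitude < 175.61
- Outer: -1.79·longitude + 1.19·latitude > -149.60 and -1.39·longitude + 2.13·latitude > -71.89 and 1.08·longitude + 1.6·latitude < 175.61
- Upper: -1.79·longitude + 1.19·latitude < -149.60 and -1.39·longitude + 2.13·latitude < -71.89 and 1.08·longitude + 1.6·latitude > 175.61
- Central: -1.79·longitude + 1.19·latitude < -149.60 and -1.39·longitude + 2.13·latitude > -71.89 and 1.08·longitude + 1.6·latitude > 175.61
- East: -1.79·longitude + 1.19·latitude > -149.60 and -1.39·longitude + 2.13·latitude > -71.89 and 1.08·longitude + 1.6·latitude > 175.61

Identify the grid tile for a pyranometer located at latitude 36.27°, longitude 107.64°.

Mid

-1.79·107.64 + 1.19·36.27 = -149.514, which is > -149.60
-1.39·107.64 + 2.13·36.27 = -72.364, which is < -71.89
1.08·107.64 + 1.6·36.27 = 174.283, which is < 175.61
This sign pattern matches Mid.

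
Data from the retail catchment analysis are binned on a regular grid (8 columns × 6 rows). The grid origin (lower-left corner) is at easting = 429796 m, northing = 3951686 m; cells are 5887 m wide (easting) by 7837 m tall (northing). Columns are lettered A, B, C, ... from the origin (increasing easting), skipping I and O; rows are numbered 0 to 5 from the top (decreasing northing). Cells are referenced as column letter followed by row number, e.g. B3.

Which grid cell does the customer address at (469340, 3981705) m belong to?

G2

Column index: ⌊(469340 − 429796) / 5887⌋ = ⌊6.717⌋ = 6 → column G
Row offset from origin: ⌊(3981705 − 3951686) / 7837⌋ = ⌊3.830⌋ = 3 → row 2 (counted from top)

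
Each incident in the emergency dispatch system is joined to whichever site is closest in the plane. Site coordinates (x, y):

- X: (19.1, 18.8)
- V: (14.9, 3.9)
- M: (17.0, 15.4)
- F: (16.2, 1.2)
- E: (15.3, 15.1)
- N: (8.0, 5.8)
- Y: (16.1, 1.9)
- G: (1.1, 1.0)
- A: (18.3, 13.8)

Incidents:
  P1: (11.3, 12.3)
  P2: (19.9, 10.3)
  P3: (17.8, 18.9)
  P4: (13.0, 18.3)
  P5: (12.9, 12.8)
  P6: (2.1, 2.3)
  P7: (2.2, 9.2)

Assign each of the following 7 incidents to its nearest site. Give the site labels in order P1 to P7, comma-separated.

E, A, X, E, E, G, N

P1 → E (d²=23.84)
P2 → A (d²=14.81)
P3 → X (d²=1.70)
P4 → E (d²=15.53)
P5 → E (d²=11.05)
P6 → G (d²=2.69)
P7 → N (d²=45.20)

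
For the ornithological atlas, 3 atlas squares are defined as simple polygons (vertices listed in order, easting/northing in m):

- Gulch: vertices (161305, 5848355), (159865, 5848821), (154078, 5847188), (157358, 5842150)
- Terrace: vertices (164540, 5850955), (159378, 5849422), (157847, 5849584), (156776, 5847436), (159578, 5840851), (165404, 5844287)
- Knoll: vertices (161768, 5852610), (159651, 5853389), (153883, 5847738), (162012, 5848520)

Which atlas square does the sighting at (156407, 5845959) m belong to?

Cast a ray rightward from (156407, 5845959). For each polygon, the edges (by vertex number in listed order) whose endpoints lie on opposite sides of northing = 5845959, where each meets that height, and whether that is right or left of the point:
Gulch: 3–4 at easting≈154878.1 (left), 4–1 at easting≈159780.9 (right) → 1 crossing.
Terrace: 4–5 at easting≈157404.5 (right), 6–1 at easting≈165187.4 (right) → 2 crossings.
Knoll: no edge straddles that height → 0 crossings.
Only Gulch has an odd count, so the point is inside Gulch.

Gulch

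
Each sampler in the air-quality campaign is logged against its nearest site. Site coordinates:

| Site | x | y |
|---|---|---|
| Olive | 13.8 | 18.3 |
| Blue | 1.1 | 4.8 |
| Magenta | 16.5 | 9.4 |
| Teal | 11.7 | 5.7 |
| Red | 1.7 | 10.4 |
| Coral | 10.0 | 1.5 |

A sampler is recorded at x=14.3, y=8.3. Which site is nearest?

Squared distances to each site:
Olive: 100.250; Blue: 186.490; Magenta: 6.050; Teal: 13.520; Red: 163.170; Coral: 64.730.
Minimum at Magenta.

Magenta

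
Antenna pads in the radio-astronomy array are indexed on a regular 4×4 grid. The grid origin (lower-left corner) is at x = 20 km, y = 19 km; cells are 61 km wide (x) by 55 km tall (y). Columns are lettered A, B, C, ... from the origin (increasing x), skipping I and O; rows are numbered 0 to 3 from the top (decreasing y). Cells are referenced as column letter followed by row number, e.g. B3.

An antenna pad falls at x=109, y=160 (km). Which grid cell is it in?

Column index: ⌊(109 − 20) / 61⌋ = ⌊1.459⌋ = 1 → column B
Row offset from origin: ⌊(160 − 19) / 55⌋ = ⌊2.564⌋ = 2 → row 1 (counted from top)

B1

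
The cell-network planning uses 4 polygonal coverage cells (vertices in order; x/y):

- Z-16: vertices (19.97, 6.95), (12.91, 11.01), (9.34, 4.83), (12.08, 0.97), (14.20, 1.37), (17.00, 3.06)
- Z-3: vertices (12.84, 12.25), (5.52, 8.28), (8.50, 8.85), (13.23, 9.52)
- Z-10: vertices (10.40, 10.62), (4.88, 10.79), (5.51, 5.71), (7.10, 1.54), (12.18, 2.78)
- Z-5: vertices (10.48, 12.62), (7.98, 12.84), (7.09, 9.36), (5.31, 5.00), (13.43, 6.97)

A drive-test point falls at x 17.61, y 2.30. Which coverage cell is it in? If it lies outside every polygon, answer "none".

Cast a ray rightward from (17.61, 2.30). For each polygon, the edges (by vertex number in listed order) whose endpoints lie on opposite sides of y = 2.30, where each meets that height, and whether that is right or left of the point:
Z-16: 3–4 at x≈11.136 (left), 5–6 at x≈15.741 (left) → 0 crossings.
Z-3: no edge straddles that height → 0 crossings.
Z-10: 3–4 at x≈6.810 (left), 4–5 at x≈10.214 (left) → 0 crossings.
Z-5: no edge straddles that height → 0 crossings.
All counts are even, so the point lies outside every listed polygon.

none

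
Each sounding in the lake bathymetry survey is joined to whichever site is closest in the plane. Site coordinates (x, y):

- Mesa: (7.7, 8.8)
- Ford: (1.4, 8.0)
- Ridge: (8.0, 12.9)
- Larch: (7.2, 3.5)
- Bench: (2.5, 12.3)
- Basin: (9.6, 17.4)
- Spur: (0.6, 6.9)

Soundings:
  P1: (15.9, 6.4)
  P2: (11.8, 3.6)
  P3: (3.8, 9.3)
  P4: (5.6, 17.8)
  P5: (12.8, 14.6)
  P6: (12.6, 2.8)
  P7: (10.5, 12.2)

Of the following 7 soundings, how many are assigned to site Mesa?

P1 → Mesa
P2 → Larch
P3 → Ford
P4 → Basin
P5 → Basin
P6 → Larch
P7 → Ridge
1 of the 7 goes to Mesa.

1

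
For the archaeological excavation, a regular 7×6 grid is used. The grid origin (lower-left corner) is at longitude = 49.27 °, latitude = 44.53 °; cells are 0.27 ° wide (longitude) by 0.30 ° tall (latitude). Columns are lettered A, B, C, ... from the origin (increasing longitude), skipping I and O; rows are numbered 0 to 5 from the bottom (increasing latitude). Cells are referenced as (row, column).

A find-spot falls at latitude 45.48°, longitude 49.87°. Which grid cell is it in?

(3, C)

Column index: ⌊(49.87 − 49.27) / 0.27⌋ = ⌊2.222⌋ = 2 → column C
Row offset from origin: ⌊(45.48 − 44.53) / 0.30⌋ = ⌊3.167⌋ = 3 → row 3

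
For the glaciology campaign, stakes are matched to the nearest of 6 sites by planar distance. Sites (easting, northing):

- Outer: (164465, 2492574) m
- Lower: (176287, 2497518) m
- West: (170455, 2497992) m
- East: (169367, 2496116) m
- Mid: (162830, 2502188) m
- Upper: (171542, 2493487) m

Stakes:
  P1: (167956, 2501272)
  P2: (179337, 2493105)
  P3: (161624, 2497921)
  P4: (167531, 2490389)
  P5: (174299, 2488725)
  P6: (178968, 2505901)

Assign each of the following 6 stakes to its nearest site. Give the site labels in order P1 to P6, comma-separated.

P1 → West (d²=17003401.00)
P2 → Lower (d²=28777069.00)
P3 → Mid (d²=19661725.00)
P4 → Outer (d²=14174581.00)
P5 → Upper (d²=30277693.00)
P6 → Lower (d²=77462450.00)

West, Lower, Mid, Outer, Upper, Lower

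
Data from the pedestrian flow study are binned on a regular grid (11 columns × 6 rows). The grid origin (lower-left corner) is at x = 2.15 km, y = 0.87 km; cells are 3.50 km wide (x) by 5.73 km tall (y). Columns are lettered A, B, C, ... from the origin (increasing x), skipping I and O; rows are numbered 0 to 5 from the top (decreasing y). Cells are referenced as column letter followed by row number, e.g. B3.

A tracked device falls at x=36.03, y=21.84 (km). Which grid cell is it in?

K2

Column index: ⌊(36.03 − 2.15) / 3.50⌋ = ⌊9.680⌋ = 9 → column K
Row offset from origin: ⌊(21.84 − 0.87) / 5.73⌋ = ⌊3.660⌋ = 3 → row 2 (counted from top)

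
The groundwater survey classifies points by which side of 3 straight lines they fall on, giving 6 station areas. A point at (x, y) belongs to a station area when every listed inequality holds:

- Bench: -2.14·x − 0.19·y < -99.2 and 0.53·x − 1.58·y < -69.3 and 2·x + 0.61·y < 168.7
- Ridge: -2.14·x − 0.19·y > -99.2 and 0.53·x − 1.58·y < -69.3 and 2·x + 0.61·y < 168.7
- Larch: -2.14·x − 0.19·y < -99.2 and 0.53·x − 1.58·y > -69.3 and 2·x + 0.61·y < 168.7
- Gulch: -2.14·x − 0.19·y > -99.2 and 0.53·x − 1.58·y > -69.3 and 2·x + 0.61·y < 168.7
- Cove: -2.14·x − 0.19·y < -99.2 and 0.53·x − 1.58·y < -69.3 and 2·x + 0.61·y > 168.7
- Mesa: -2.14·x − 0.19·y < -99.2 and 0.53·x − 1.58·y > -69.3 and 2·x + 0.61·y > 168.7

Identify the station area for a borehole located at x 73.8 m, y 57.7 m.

-2.14·73.8 − 0.19·57.7 = -168.895, which is < -99.2
0.53·73.8 − 1.58·57.7 = -52.052, which is > -69.3
2·73.8 + 0.61·57.7 = 182.797, which is > 168.7
This sign pattern matches Mesa.

Mesa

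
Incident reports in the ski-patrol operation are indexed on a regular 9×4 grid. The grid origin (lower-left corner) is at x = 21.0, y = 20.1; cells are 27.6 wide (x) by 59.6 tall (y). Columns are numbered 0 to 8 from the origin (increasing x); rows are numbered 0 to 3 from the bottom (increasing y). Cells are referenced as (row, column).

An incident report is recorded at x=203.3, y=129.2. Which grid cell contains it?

(1, 6)

Column index: ⌊(203.3 − 21.0) / 27.6⌋ = ⌊6.605⌋ = 6
Row offset from origin: ⌊(129.2 − 20.1) / 59.6⌋ = ⌊1.831⌋ = 1 → row 1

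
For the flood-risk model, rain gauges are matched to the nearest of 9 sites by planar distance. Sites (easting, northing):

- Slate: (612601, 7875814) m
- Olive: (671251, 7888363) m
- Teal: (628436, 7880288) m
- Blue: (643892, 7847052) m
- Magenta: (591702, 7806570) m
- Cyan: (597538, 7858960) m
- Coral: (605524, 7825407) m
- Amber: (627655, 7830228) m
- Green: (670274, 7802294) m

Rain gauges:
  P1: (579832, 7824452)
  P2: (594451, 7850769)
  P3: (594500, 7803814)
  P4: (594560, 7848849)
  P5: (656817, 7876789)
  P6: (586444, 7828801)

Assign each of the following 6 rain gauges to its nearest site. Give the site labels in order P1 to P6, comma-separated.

Magenta, Cyan, Magenta, Cyan, Olive, Coral

P1 → Magenta (d²=460662824.00)
P2 → Cyan (d²=76622050.00)
P3 → Magenta (d²=15424340.00)
P4 → Cyan (d²=111100805.00)
P5 → Olive (d²=342297832.00)
P6 → Coral (d²=375565636.00)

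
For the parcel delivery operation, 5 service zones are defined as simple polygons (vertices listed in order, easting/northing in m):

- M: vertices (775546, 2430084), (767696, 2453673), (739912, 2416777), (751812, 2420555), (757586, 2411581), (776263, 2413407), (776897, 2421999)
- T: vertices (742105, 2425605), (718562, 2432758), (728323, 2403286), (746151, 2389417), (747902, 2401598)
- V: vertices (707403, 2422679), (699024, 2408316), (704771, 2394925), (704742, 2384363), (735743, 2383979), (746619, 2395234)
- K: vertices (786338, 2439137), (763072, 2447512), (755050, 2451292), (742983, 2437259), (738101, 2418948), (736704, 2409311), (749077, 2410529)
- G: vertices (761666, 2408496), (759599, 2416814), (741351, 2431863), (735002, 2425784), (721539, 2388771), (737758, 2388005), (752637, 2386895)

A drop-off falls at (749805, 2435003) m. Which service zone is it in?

K

Cast a ray rightward from (749805, 2435003). For each polygon, the edges (by vertex number in listed order) whose endpoints lie on opposite sides of northing = 2435003, where each meets that height, and whether that is right or left of the point:
M: 1–2 at easting≈773909.0 (right), 2–3 at easting≈753636.8 (right) → 2 crossings.
T: no edge straddles that height → 0 crossings.
V: no edge straddles that height → 0 crossings.
K: 4–5 at easting≈742381.5 (left), 7–1 at easting≈780953.6 (right) → 1 crossing.
G: no edge straddles that height → 0 crossings.
Only K has an odd count, so the point is inside K.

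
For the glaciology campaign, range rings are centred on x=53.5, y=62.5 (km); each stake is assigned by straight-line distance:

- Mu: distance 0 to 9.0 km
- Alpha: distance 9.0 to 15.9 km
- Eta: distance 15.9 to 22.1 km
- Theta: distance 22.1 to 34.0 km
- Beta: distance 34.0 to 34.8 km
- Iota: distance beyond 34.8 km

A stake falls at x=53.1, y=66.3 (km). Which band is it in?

Mu

Distance = √((53.1−53.5)² + (66.3−62.5)²) = √(0.160 + 14.440) = 3.821 km.
0 ≤ 3.821 < 9.0 → Mu.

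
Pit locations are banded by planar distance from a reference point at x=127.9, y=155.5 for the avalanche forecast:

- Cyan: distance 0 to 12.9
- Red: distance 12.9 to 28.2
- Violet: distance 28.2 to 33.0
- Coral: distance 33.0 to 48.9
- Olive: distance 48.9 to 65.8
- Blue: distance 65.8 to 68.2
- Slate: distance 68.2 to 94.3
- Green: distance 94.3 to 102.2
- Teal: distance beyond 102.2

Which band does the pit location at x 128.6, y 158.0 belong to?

Cyan

Distance = √((128.6−127.9)² + (158.0−155.5)²) = √(0.490 + 6.250) = 2.596.
0 ≤ 2.596 < 12.9 → Cyan.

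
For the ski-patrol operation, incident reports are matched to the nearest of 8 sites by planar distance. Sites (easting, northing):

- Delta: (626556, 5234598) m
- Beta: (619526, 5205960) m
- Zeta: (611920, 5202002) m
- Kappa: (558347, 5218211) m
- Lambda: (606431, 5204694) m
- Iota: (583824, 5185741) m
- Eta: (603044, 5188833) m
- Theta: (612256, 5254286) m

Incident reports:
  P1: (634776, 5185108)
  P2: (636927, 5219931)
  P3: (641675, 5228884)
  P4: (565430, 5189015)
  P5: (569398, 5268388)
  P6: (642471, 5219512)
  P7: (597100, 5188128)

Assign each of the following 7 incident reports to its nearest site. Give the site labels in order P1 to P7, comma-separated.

P1 → Beta (d²=667368404.00)
P2 → Delta (d²=322678530.00)
P3 → Delta (d²=261233957.00)
P4 → Iota (d²=349058312.00)
P5 → Theta (d²=2035674568.00)
P6 → Delta (d²=480874621.00)
P7 → Eta (d²=35828161.00)

Beta, Delta, Delta, Iota, Theta, Delta, Eta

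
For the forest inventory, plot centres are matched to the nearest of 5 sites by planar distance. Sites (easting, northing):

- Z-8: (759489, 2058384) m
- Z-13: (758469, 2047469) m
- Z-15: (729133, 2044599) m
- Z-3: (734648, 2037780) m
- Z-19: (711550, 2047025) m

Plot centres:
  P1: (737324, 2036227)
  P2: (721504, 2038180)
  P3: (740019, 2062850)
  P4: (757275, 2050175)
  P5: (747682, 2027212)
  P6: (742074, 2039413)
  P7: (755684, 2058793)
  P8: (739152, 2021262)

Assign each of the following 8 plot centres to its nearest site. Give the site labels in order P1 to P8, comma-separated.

P1 → Z-3 (d²=9572785.00)
P2 → Z-15 (d²=99405202.00)
P3 → Z-8 (d²=399026056.00)
P4 → Z-13 (d²=8748072.00)
P5 → Z-3 (d²=281567780.00)
P6 → Z-3 (d²=57812165.00)
P7 → Z-8 (d²=14645306.00)
P8 → Z-3 (d²=293130340.00)

Z-3, Z-15, Z-8, Z-13, Z-3, Z-3, Z-8, Z-3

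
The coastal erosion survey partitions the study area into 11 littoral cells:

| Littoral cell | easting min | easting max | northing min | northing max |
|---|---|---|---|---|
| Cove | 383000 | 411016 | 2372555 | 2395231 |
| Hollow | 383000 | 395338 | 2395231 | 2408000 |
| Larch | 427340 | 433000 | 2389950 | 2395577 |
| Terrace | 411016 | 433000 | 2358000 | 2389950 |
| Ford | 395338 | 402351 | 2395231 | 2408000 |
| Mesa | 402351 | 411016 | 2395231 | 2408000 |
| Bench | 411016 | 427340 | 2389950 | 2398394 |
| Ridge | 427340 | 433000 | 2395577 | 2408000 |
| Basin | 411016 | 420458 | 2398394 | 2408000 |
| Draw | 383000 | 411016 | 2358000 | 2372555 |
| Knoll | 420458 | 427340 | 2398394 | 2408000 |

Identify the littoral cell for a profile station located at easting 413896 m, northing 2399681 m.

Basin

The point has easting = 413896 and northing = 2399681.
Only Basin satisfies 411016 ≤ easting ≤ 420458 and 2398394 ≤ northing ≤ 2408000.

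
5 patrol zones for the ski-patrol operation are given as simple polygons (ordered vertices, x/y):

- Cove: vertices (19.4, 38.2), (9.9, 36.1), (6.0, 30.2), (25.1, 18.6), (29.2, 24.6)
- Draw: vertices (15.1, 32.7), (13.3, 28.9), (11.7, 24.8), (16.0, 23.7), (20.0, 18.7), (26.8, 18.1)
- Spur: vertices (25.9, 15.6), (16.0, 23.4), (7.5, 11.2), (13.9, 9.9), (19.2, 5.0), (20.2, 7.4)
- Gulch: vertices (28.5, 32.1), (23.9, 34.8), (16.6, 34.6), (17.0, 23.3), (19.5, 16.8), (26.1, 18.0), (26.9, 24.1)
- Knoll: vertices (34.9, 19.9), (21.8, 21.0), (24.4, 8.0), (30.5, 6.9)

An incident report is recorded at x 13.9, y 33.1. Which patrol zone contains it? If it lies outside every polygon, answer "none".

Cast a ray rightward from (13.9, 33.1). For each polygon, the edges (by vertex number in listed order) whose endpoints lie on opposite sides of y = 33.1, where each meets that height, and whether that is right or left of the point:
Cove: 2–3 at x≈7.92 (left), 5–1 at x≈23.07 (right) → 1 crossing.
Draw: no edge straddles that height → 0 crossings.
Spur: no edge straddles that height → 0 crossings.
Gulch: 1–2 at x≈26.80 (right), 3–4 at x≈16.65 (right) → 2 crossings.
Knoll: no edge straddles that height → 0 crossings.
Only Cove has an odd count, so the point is inside Cove.

Cove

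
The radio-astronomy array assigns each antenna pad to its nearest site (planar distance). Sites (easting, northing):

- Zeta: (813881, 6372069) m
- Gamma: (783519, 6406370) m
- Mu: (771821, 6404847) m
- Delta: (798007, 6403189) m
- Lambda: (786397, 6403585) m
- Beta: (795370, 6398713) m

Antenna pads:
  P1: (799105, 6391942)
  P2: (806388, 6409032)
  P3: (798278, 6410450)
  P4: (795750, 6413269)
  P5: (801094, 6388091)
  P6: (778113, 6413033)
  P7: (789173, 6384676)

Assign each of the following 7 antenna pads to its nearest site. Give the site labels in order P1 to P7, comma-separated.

P1 → Beta (d²=59796666.00)
P2 → Delta (d²=104381810.00)
P3 → Delta (d²=52795562.00)
P4 → Delta (d²=106700449.00)
P5 → Beta (d²=145591060.00)
P6 → Gamma (d²=73620405.00)
P7 → Beta (d²=235440178.00)

Beta, Delta, Delta, Delta, Beta, Gamma, Beta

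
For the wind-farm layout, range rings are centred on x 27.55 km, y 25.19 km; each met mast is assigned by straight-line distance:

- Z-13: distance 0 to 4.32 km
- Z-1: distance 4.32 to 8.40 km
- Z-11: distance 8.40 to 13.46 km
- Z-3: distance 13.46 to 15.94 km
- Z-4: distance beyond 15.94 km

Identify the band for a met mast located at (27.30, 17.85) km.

Distance = √((27.30−27.55)² + (17.85−25.19)²) = √(0.062 + 53.876) = 7.344 km.
4.32 ≤ 7.344 < 8.40 → Z-1.

Z-1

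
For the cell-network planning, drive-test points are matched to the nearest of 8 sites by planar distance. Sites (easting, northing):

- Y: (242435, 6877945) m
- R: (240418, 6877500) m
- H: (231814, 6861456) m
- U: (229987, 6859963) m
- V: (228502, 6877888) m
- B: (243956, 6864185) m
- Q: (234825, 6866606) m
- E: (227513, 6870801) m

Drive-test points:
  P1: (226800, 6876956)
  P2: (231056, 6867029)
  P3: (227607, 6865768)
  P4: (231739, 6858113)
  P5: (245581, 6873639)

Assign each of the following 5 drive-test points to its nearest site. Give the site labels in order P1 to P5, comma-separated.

P1 → V (d²=3765428.00)
P2 → Q (d²=14384290.00)
P3 → E (d²=25339925.00)
P4 → U (d²=6492004.00)
P5 → Y (d²=28438952.00)

V, Q, E, U, Y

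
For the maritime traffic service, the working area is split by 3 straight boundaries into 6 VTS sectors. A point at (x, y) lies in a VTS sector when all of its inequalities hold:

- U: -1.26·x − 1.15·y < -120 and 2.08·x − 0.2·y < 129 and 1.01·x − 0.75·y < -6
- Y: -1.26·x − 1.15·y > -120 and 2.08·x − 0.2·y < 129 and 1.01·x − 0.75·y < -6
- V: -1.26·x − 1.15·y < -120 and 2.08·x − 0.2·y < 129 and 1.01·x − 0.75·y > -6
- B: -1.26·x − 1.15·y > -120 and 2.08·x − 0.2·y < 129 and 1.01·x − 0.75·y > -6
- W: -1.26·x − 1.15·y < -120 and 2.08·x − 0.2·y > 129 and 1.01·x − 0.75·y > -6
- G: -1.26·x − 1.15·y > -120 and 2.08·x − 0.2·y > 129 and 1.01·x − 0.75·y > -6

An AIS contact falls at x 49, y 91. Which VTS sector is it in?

-1.26·49 − 1.15·91 = -166.390, which is < -120
2.08·49 − 0.2·91 = 83.720, which is < 129
1.01·49 − 0.75·91 = -18.760, which is < -6
This sign pattern matches U.

U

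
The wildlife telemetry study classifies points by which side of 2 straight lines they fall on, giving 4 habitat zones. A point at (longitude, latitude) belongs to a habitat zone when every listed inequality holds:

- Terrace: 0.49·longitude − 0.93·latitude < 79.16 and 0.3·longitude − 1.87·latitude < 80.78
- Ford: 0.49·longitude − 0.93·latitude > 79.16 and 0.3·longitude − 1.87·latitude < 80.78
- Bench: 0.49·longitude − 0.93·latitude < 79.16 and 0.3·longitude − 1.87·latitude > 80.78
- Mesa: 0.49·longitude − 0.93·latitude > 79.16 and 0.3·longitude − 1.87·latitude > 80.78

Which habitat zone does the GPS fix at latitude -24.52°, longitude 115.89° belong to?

Ford

0.49·115.89 − 0.93·-24.52 = 79.590, which is > 79.16
0.3·115.89 − 1.87·-24.52 = 80.619, which is < 80.78
This sign pattern matches Ford.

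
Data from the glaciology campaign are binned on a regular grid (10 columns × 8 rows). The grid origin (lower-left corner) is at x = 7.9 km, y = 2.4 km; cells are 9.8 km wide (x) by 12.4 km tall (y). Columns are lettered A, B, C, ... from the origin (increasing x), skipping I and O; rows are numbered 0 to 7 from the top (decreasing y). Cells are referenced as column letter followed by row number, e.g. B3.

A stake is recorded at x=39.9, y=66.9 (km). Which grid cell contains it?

D2

Column index: ⌊(39.9 − 7.9) / 9.8⌋ = ⌊3.265⌋ = 3 → column D
Row offset from origin: ⌊(66.9 − 2.4) / 12.4⌋ = ⌊5.202⌋ = 5 → row 2 (counted from top)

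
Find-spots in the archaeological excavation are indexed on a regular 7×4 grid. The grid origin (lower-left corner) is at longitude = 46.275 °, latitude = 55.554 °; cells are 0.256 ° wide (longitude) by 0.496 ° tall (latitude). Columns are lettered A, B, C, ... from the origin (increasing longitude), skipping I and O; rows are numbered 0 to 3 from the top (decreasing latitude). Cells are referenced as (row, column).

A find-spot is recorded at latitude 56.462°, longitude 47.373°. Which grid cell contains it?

Column index: ⌊(47.373 − 46.275) / 0.256⌋ = ⌊4.289⌋ = 4 → column E
Row offset from origin: ⌊(56.462 − 55.554) / 0.496⌋ = ⌊1.831⌋ = 1 → row 2 (counted from top)

(2, E)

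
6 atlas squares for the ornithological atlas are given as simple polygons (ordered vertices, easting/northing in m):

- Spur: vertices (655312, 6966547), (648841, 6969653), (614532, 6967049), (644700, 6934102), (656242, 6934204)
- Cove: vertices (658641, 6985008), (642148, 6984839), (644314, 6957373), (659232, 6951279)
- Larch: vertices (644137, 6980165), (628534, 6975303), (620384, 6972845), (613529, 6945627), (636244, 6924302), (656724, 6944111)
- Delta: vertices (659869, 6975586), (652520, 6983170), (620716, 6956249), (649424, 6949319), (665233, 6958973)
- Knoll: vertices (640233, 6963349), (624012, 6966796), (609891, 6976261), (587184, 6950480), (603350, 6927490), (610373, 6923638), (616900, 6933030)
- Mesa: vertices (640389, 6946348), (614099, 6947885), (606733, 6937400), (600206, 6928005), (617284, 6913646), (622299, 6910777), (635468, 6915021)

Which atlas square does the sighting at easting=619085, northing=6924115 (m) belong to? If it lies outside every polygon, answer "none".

Mesa

Cast a ray rightward from (619085, 6924115). For each polygon, the edges (by vertex number in listed order) whose endpoints lie on opposite sides of northing = 6924115, where each meets that height, and whether that is right or left of the point:
Spur: no edge straddles that height → 0 crossings.
Cove: no edge straddles that height → 0 crossings.
Larch: no edge straddles that height → 0 crossings.
Delta: no edge straddles that height → 0 crossings.
Knoll: 5–6 at easting≈609503.3 (left), 6–7 at easting≈610704.5 (left) → 0 crossings.
Mesa: 4–5 at easting≈604832.6 (left), 7–1 at easting≈636896.5 (right) → 1 crossing.
Only Mesa has an odd count, so the point is inside Mesa.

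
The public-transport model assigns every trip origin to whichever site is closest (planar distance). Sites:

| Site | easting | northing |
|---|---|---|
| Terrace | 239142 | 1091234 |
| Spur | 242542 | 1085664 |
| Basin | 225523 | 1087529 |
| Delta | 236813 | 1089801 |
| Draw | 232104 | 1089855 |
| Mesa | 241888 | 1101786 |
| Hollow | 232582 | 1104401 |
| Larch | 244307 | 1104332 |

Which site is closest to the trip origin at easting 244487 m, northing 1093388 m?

Squared distances to each site:
Terrace: 33208741.000; Spur: 63443201.000; Basin: 393961177.000; Delta: 71756845.000; Draw: 165820778.000; Mesa: 77281205.000; Hollow: 263015194.000; Larch: 119803536.000.
Minimum at Terrace.

Terrace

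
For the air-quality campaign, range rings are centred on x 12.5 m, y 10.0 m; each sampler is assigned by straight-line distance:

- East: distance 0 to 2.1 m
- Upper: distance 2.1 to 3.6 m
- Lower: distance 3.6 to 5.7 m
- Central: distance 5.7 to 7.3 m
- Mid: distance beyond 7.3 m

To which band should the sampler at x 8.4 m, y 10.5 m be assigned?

Lower

Distance = √((8.4−12.5)² + (10.5−10.0)²) = √(16.810 + 0.250) = 4.130 m.
3.6 ≤ 4.130 < 5.7 → Lower.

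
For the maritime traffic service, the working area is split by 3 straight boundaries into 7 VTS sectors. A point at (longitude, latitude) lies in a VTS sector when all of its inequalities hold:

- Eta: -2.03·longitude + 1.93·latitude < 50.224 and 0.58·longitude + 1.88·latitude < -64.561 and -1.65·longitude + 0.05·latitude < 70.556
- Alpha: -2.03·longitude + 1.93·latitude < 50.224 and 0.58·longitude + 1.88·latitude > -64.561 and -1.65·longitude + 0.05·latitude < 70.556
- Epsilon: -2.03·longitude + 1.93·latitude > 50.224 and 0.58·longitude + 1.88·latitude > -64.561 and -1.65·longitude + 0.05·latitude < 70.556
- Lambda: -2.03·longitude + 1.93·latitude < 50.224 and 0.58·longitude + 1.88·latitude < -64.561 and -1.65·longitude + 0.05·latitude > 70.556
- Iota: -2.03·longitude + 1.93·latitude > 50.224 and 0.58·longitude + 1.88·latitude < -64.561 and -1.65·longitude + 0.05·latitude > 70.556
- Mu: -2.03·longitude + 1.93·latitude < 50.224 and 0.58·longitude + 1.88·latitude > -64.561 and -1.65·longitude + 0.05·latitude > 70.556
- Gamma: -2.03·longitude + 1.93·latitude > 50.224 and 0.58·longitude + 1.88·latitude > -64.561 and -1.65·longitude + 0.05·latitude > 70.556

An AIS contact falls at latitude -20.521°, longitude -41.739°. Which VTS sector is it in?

-2.03·-41.739 + 1.93·-20.521 = 45.125, which is < 50.224
0.58·-41.739 + 1.88·-20.521 = -62.788, which is > -64.561
-1.65·-41.739 + 0.05·-20.521 = 67.843, which is < 70.556
This sign pattern matches Alpha.

Alpha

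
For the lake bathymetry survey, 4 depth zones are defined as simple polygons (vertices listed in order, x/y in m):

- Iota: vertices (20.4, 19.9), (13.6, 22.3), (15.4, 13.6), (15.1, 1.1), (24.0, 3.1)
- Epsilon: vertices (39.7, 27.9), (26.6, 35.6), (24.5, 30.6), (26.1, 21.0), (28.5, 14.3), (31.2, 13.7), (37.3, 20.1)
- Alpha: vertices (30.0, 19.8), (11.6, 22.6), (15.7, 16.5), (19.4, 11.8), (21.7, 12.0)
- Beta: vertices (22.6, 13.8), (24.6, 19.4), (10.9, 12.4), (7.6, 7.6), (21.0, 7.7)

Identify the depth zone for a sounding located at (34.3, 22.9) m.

Cast a ray rightward from (34.3, 22.9). For each polygon, the edges (by vertex number in listed order) whose endpoints lie on opposite sides of y = 22.9, where each meets that height, and whether that is right or left of the point:
Iota: no edge straddles that height → 0 crossings.
Epsilon: 3–4 at x≈25.78 (left), 7–1 at x≈38.16 (right) → 1 crossing.
Alpha: no edge straddles that height → 0 crossings.
Beta: no edge straddles that height → 0 crossings.
Only Epsilon has an odd count, so the point is inside Epsilon.

Epsilon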